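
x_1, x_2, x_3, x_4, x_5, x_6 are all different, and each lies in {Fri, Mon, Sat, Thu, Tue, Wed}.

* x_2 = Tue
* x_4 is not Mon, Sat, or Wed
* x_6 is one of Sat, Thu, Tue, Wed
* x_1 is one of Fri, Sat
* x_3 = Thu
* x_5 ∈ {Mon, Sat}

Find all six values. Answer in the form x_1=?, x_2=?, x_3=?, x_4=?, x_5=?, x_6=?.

x_1=Sat, x_2=Tue, x_3=Thu, x_4=Fri, x_5=Mon, x_6=Wed

x_2 has just one choice, so x_2 = Tue. Remove Tue from x_4, x_6.
x_3 must be Thu (only option left). Eliminate Thu elsewhere: x_4, x_6.
That leaves x_4 = Fri. So x_1 can't be Fri.
x_1 must be Sat (only option left). Remove Sat from x_5, x_6.
x_5 has just one choice, so x_5 = Mon.
That leaves x_6 = Wed.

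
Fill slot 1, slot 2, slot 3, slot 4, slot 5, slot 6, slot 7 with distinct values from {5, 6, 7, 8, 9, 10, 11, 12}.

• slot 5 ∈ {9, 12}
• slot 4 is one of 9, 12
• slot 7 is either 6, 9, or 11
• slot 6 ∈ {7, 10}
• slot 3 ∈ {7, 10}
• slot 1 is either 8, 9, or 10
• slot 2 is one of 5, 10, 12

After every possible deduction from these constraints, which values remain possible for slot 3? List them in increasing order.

7, 10

slot 3 and slot 6 share exactly the 2 values {7, 10}; by pigeonhole those values go to them, so strike 7, 10 from slot 1, slot 2.
The 2 variables slot 4 and slot 5 are confined to {9, 12}, which locks those values in; drop them from slot 1, slot 2, slot 7.
slot 1 must be 8 (only option left).
slot 2's domain is down to {5}, so slot 2 = 5.
No further eliminations apply; slot 3 can still be any of 7, 10.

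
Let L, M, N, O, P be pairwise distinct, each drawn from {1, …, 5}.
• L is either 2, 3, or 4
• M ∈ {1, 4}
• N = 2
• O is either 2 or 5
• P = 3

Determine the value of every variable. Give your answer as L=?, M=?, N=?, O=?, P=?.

N's domain is down to {2}, so N = 2. Strike 2 from L, O.
That leaves O = 5.
That leaves P = 3. Eliminate 3 elsewhere: L.
L's domain is down to {4}, so L = 4. Strike 4 from M.
M must be 1 (only option left).

L=4, M=1, N=2, O=5, P=3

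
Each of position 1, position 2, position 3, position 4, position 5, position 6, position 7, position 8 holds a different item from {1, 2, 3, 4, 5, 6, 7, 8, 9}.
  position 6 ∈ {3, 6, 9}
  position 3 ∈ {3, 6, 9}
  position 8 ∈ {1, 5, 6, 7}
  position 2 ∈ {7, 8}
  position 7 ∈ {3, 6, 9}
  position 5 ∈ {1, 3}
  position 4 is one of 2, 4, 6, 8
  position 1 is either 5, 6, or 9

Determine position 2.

The 3 variables position 3, position 6, position 7 are confined to {3, 6, 9}, which locks those values in; drop them from position 1, position 4, position 5, position 8.
position 1 has just one choice, so position 1 = 5. Strike 5 from position 8.
That leaves position 5 = 1. So position 8 can't be 1.
position 8 has just one choice, so position 8 = 7. Strike 7 from position 2.
So position 2 = 8.

8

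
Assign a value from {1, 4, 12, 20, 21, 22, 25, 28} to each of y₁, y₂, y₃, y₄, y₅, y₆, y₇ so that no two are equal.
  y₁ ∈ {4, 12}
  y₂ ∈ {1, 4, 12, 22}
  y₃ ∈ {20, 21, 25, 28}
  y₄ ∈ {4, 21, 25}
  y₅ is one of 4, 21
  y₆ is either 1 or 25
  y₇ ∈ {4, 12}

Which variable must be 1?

y₁ and y₇ share exactly the 2 values {4, 12}; by pigeonhole those values go to them, so strike 4, 12 from y₂, y₄, y₅.
y₅'s domain is down to {21}, so y₅ = 21. So y₃, y₄ can't be 21.
y₄ has just one choice, so y₄ = 25. Strike 25 from y₃, y₆.
So 1 goes to y₆.

y₆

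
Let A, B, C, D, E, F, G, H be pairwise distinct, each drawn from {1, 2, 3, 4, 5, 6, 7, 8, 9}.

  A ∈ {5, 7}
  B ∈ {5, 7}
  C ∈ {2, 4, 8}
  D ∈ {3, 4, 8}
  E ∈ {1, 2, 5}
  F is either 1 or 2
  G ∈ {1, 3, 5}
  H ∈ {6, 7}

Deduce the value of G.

3

The 8 variables together cover exactly {1, 2, 3, 4, 5, 6, 7, 8} — 8 values for 8 variables — and 6 appears only in H's list, so H = 6.
A and B share exactly the 2 values {5, 7}; by pigeonhole those values go to them, so strike 5, 7 from E, G.
E and F share exactly the 2 values {1, 2}; by pigeonhole those values go to them, so strike 1, 2 from C, G.
So G = 3.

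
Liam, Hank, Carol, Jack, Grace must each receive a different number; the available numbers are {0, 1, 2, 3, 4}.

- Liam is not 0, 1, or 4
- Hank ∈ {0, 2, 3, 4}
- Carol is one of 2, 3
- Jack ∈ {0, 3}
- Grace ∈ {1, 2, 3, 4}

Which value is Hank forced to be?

4

The 5 variables draw from only 5 values {0, 1, 2, 3, 4}, so each is used; only Grace can be 1, hence Grace = 1.
The 4 still-open variables draw from only 4 values {0, 2, 3, 4}, so each is used; only Hank can be 4, hence Hank = 4.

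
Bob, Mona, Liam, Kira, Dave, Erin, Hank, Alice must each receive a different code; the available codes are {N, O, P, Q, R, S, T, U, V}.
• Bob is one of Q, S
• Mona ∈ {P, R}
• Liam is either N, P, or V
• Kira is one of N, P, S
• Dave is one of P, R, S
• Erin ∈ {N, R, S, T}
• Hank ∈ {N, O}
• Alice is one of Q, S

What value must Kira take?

N

The 8 variables draw from only 8 values {N, O, P, Q, R, S, T, V}, so each is used; only Hank can be O, hence Hank = O.
Among the 7 still-open variables, T fits only Erin (and all 7 values in {N, P, Q, R, S, T, V} must be used), so Erin = T.
The 6 still-open variables together cover exactly {N, P, Q, R, S, V} — 6 values for 6 variables — and V appears only in Liam's list, so Liam = V.
The 5 still-open variables draw from only 5 values {N, P, Q, R, S}, so each is used; only Kira can be N, hence Kira = N.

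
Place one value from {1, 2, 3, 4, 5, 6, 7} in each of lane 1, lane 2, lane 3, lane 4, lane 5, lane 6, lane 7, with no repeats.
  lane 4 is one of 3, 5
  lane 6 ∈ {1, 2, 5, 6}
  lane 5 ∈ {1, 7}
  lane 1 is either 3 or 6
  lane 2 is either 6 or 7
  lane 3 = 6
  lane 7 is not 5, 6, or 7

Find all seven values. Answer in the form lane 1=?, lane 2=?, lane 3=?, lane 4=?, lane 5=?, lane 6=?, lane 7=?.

lane 1=3, lane 2=7, lane 3=6, lane 4=5, lane 5=1, lane 6=2, lane 7=4

lane 3's domain is down to {6}, so lane 3 = 6. So lane 1, lane 2, lane 6 can't be 6.
That leaves lane 1 = 3. So lane 4, lane 7 can't be 3.
lane 2's domain is down to {7}, so lane 2 = 7. Remove 7 from lane 5.
lane 4 must be 5 (only option left). Strike 5 from lane 6.
That leaves lane 5 = 1. Strike 1 from lane 6, lane 7.
That leaves lane 6 = 2. Eliminate 2 elsewhere: lane 7.
lane 7 must be 4 (only option left).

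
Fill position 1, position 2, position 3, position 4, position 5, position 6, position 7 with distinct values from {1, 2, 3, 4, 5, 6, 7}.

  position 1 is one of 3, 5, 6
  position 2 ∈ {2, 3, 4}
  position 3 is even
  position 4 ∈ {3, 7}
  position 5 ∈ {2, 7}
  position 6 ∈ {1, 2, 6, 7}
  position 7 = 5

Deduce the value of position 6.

position 7 has just one choice, so position 7 = 5. Remove 5 from position 1.
Among the 6 still-open variables, 1 fits only position 6 (and all 6 values in {1, 2, 3, 4, 6, 7} must be used), so position 6 = 1.

1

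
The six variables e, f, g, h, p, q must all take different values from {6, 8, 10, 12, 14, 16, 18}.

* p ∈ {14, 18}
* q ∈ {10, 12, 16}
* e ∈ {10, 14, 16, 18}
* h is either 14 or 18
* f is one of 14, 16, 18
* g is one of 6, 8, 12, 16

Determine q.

12

The 2 variables h and p are confined to {14, 18}, which locks those values in; drop them from e, f.
That leaves f = 16. Eliminate 16 elsewhere: e, g, q.
That leaves e = 10. Strike 10 from q.
So q = 12.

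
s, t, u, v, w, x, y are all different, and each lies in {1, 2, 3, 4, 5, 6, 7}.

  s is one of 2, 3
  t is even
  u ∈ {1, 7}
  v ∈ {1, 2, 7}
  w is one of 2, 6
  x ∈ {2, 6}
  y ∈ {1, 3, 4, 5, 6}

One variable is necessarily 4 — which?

t

The 7 variables draw from only 7 values {1, 2, 3, 4, 5, 6, 7}, so each is used; only y can be 5, hence y = 5.
The 6 still-open variables draw from only 6 values {1, 2, 3, 4, 6, 7}, so each is used; only s can be 3, hence s = 3.
Among the 5 still-open variables, 4 fits only t (and all 5 values in {1, 2, 4, 6, 7} must be used), so t = 4.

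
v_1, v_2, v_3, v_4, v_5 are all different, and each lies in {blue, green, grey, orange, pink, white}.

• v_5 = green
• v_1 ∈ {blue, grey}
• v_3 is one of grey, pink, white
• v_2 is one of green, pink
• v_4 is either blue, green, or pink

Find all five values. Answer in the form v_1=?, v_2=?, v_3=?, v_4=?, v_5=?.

v_5's domain is down to {green}, so v_5 = green. So v_2, v_4 can't be green.
v_2's domain is down to {pink}, so v_2 = pink. Remove pink from v_3, v_4.
v_4 must be blue (only option left). Strike blue from v_1.
v_1 must be grey (only option left). Remove grey from v_3.
That leaves v_3 = white.

v_1=grey, v_2=pink, v_3=white, v_4=blue, v_5=green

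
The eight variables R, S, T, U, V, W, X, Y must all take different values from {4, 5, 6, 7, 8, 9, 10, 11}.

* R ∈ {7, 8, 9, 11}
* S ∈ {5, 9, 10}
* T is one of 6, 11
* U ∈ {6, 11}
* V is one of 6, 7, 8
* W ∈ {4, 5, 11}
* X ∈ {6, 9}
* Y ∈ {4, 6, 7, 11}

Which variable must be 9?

The 8 variables draw from only 8 values {4, 5, 6, 7, 8, 9, 10, 11}, so each is used; only S can be 10, hence S = 10.
The 7 still-open variables draw from only 7 values {4, 5, 6, 7, 8, 9, 11}, so each is used; only W can be 5, hence W = 5.
Among the 6 still-open variables, 4 fits only Y (and all 6 values in {4, 6, 7, 8, 9, 11} must be used), so Y = 4.
The 2 variables T and U are confined to {6, 11}, which locks those values in; drop them from R, V, X.
So 9 goes to X.

X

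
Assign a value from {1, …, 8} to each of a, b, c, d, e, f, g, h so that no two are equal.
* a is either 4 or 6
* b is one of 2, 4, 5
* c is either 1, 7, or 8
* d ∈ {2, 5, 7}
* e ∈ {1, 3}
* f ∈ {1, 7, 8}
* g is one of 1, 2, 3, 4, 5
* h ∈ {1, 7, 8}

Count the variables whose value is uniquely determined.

The 8 variables draw from only 8 values {1, 2, 3, 4, 5, 6, 7, 8}, so each is used; only a can be 6, hence a = 6.
c, f, h share exactly the 3 values {1, 7, 8}; by pigeonhole those values go to them, so strike 1, 7, 8 from d, e, g.
e must be 3 (only option left). So g can't be 3.
Determined: a=6, e=3. The other variables each still have more than one consistent value. That makes 2.

2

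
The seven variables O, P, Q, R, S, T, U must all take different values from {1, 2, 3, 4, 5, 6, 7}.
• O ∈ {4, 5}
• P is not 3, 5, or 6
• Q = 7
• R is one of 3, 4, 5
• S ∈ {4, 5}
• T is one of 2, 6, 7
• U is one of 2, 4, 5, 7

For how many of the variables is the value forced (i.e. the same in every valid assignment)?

5

Q has just one choice, so Q = 7. Remove 7 from P, T, U.
The 6 still-open variables draw from only 6 values {1, 2, 3, 4, 5, 6}, so each is used; only P can be 1, hence P = 1.
The 5 still-open variables together cover exactly {2, 3, 4, 5, 6} — 5 values for 5 variables — and 3 appears only in R's list, so R = 3.
The 4 still-open variables draw from only 4 values {2, 4, 5, 6}, so each is used; only T can be 6, hence T = 6.
The 3 still-open variables draw from only 3 values {2, 4, 5}, so each is used; only U can be 2, hence U = 2.
Determined: P=1, Q=7, R=3, T=6, U=2. The other variables each still have more than one consistent value. That makes 5.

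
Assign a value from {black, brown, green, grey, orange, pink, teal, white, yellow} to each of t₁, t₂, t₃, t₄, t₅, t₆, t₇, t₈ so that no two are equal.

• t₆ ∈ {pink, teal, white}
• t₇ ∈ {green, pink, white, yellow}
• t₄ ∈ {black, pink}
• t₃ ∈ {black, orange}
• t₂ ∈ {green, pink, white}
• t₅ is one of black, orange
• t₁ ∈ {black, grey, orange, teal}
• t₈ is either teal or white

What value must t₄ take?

pink

The 8 variables together cover exactly {black, green, grey, orange, pink, teal, white, yellow} — 8 values for 8 variables — and grey appears only in t₁'s list, so t₁ = grey.
The 7 still-open variables together cover exactly {black, green, orange, pink, teal, white, yellow} — 7 values for 7 variables — and yellow appears only in t₇'s list, so t₇ = yellow.
The 6 still-open variables together cover exactly {black, green, orange, pink, teal, white} — 6 values for 6 variables — and green appears only in t₂'s list, so t₂ = green.
t₃ and t₅ between them cover only {black, orange} — a naked pair. Remove those values from t₄.
So t₄ = pink.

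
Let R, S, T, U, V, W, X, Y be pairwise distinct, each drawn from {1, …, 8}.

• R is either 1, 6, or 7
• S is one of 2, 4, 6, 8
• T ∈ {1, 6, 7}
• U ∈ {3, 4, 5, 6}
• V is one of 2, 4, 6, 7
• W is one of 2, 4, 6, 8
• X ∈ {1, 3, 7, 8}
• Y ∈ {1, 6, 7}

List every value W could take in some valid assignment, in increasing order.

2, 4, 8

The 8 variables draw from only 8 values {1, 2, 3, 4, 5, 6, 7, 8}, so each is used; only U can be 5, hence U = 5.
The 7 still-open variables draw from only 7 values {1, 2, 3, 4, 6, 7, 8}, so each is used; only X can be 3, hence X = 3.
R, T, Y between them cover only {1, 6, 7} — a naked triple. Remove those values from S, V, W.
No further eliminations apply; W can still be any of 2, 4, 8.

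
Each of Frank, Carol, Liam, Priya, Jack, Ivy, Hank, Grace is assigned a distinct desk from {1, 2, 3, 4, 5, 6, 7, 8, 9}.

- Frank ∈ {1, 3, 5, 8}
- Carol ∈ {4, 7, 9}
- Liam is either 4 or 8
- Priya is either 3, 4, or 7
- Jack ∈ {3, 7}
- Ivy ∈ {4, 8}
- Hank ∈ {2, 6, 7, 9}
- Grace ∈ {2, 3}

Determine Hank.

6

Liam and Ivy between them cover only {4, 8} — a naked pair. Remove those values from Frank, Carol, Priya.
Priya and Jack share exactly the 2 values {3, 7}; by pigeonhole those values go to them, so strike 3, 7 from Frank, Carol, Hank, Grace.
Carol has just one choice, so Carol = 9. Eliminate 9 elsewhere: Hank.
Grace must be 2 (only option left). Eliminate 2 elsewhere: Hank.
So Hank = 6.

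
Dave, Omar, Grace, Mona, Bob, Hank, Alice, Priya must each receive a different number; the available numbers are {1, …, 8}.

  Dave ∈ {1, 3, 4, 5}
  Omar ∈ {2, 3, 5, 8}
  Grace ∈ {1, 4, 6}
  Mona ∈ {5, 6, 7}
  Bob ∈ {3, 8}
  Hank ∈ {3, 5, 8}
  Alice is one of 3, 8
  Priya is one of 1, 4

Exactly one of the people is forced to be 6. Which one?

The 8 variables draw from only 8 values {1, 2, 3, 4, 5, 6, 7, 8}, so each is used; only Omar can be 2, hence Omar = 2.
Among the 7 still-open variables, 7 fits only Mona (and all 7 values in {1, 3, 4, 5, 6, 7, 8} must be used), so Mona = 7.
The 6 still-open variables draw from only 6 values {1, 3, 4, 5, 6, 8}, so each is used; only Grace can be 6, hence Grace = 6.

Grace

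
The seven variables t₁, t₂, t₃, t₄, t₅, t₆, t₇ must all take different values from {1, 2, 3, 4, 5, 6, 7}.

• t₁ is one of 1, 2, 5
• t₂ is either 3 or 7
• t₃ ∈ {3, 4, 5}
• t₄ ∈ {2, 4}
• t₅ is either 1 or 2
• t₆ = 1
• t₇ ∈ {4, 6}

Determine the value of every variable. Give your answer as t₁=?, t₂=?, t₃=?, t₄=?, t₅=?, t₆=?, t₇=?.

t₁=5, t₂=7, t₃=3, t₄=4, t₅=2, t₆=1, t₇=6

t₆'s domain is down to {1}, so t₆ = 1. Strike 1 from t₁, t₅.
t₅ has just one choice, so t₅ = 2. Remove 2 from t₁, t₄.
t₁ must be 5 (only option left). Strike 5 from t₃.
t₄'s domain is down to {4}, so t₄ = 4. Remove 4 from t₃, t₇.
That leaves t₇ = 6.
That leaves t₃ = 3. Eliminate 3 elsewhere: t₂.
t₂ must be 7 (only option left).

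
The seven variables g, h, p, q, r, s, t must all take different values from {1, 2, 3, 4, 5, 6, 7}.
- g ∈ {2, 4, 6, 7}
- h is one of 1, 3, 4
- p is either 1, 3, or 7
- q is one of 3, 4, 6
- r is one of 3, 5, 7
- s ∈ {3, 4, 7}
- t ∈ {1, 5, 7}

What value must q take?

6

The 7 variables draw from only 7 values {1, 2, 3, 4, 5, 6, 7}, so each is used; only g can be 2, hence g = 2.
Among the 6 still-open variables, 6 fits only q (and all 6 values in {1, 3, 4, 5, 6, 7} must be used), so q = 6.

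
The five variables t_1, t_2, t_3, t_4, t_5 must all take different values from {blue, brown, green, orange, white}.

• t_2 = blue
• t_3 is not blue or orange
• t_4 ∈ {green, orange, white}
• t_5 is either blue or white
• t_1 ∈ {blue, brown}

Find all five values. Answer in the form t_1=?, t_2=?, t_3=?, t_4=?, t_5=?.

t_2 must be blue (only option left). Remove blue from t_1, t_5.
That leaves t_5 = white. So t_3, t_4 can't be white.
t_1's domain is down to {brown}, so t_1 = brown. So t_3 can't be brown.
That leaves t_3 = green. So t_4 can't be green.
t_4 must be orange (only option left).

t_1=brown, t_2=blue, t_3=green, t_4=orange, t_5=white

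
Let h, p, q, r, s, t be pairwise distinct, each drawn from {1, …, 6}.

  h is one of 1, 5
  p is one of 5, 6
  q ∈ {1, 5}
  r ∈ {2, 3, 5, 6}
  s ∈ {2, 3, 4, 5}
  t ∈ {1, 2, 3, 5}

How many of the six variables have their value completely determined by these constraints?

2

The 6 variables draw from only 6 values {1, 2, 3, 4, 5, 6}, so each is used; only s can be 4, hence s = 4.
h and q between them cover only {1, 5} — a naked pair. Remove those values from p, r, t.
p's domain is down to {6}, so p = 6. So r can't be 6.
Determined: p=6, s=4. The other variables each still have more than one consistent value. That makes 2.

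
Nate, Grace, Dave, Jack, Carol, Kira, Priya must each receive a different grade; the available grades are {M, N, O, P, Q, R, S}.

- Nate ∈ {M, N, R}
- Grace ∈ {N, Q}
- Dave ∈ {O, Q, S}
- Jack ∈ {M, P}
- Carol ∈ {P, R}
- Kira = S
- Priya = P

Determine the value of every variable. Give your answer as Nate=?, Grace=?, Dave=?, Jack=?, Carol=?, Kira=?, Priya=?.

Nate=N, Grace=Q, Dave=O, Jack=M, Carol=R, Kira=S, Priya=P

Kira's domain is down to {S}, so Kira = S. Strike S from Dave.
That leaves Priya = P. So Jack, Carol can't be P.
Jack's domain is down to {M}, so Jack = M. Strike M from Nate.
That leaves Carol = R. Remove R from Nate.
Nate's domain is down to {N}, so Nate = N. Remove N from Grace.
That leaves Grace = Q. Strike Q from Dave.
Dave must be O (only option left).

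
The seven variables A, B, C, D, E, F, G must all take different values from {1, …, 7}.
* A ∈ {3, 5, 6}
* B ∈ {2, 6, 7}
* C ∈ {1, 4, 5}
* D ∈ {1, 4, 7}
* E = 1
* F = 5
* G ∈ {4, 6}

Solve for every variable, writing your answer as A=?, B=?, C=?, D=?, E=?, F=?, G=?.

A=3, B=2, C=4, D=7, E=1, F=5, G=6

E has just one choice, so E = 1. Eliminate 1 elsewhere: C, D.
F must be 5 (only option left). Strike 5 from A, C.
C's domain is down to {4}, so C = 4. Remove 4 from D, G.
D must be 7 (only option left). So B can't be 7.
G's domain is down to {6}, so G = 6. Strike 6 from A, B.
A must be 3 (only option left).
B must be 2 (only option left).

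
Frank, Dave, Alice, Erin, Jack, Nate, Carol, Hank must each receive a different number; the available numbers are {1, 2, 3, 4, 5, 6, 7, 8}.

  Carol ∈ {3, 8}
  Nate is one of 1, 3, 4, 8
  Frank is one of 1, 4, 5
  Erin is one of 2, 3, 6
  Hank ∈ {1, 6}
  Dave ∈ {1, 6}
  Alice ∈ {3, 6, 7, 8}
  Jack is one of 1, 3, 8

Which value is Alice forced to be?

The 8 variables draw from only 8 values {1, 2, 3, 4, 5, 6, 7, 8}, so each is used; only Erin can be 2, hence Erin = 2.
The 7 still-open variables together cover exactly {1, 3, 4, 5, 6, 7, 8} — 7 values for 7 variables — and 5 appears only in Frank's list, so Frank = 5.
The 6 still-open variables together cover exactly {1, 3, 4, 6, 7, 8} — 6 values for 6 variables — and 4 appears only in Nate's list, so Nate = 4.
The 5 still-open variables together cover exactly {1, 3, 6, 7, 8} — 5 values for 5 variables — and 7 appears only in Alice's list, so Alice = 7.

7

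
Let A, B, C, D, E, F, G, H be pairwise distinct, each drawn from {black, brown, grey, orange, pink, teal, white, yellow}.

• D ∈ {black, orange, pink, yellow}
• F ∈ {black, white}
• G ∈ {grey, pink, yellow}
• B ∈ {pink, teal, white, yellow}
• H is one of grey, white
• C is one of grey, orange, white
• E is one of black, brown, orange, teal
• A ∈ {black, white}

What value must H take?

grey

The 8 variables draw from only 8 values {black, brown, grey, orange, pink, teal, white, yellow}, so each is used; only E can be brown, hence E = brown.
The 7 still-open variables together cover exactly {black, grey, orange, pink, teal, white, yellow} — 7 values for 7 variables — and teal appears only in B's list, so B = teal.
A and F between them cover only {black, white} — a naked pair. Remove those values from C, D, H.
So H = grey.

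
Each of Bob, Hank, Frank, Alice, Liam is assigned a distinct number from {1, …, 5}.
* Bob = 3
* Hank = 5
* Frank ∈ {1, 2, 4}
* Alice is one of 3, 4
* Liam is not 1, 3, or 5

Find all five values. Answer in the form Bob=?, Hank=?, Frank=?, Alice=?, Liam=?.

Bob=3, Hank=5, Frank=1, Alice=4, Liam=2

Bob's domain is down to {3}, so Bob = 3. Remove 3 from Alice.
That leaves Hank = 5.
Alice has just one choice, so Alice = 4. Strike 4 from Frank, Liam.
Liam must be 2 (only option left). Strike 2 from Frank.
That leaves Frank = 1.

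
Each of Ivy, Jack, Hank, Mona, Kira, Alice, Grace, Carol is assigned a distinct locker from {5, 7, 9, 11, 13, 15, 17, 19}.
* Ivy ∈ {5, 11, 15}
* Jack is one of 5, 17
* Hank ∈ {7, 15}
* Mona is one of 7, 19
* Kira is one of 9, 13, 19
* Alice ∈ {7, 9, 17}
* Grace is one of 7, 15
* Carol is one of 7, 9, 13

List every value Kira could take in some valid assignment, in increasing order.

The 8 variables draw from only 8 values {5, 7, 9, 11, 13, 15, 17, 19}, so each is used; only Ivy can be 11, hence Ivy = 11.
The 7 still-open variables draw from only 7 values {5, 7, 9, 13, 15, 17, 19}, so each is used; only Jack can be 5, hence Jack = 5.
The 6 still-open variables together cover exactly {7, 9, 13, 15, 17, 19} — 6 values for 6 variables — and 17 appears only in Alice's list, so Alice = 17.
Hank and Grace between them cover only {7, 15} — a naked pair. Remove those values from Mona, Carol.
Mona must be 19 (only option left). Strike 19 from Kira.
No further eliminations apply; Kira can still be any of 9, 13.

9, 13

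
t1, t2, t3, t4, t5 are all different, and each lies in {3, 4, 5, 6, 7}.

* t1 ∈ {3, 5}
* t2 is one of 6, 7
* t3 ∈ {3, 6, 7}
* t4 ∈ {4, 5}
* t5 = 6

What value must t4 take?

t5's domain is down to {6}, so t5 = 6. Strike 6 from t2, t3.
t2's domain is down to {7}, so t2 = 7. So t3 can't be 7.
That leaves t3 = 3. So t1 can't be 3.
t1 must be 5 (only option left). Eliminate 5 elsewhere: t4.
So t4 = 4.

4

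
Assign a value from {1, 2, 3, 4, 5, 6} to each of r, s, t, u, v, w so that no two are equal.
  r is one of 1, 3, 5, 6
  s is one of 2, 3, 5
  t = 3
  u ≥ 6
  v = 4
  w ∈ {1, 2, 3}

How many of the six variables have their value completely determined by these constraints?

3

t has just one choice, so t = 3. So r, s, w can't be 3.
u's domain is down to {6}, so u = 6. Strike 6 from r.
v's domain is down to {4}, so v = 4.
Determined: t=3, u=6, v=4. The other variables each still have more than one consistent value. That makes 3.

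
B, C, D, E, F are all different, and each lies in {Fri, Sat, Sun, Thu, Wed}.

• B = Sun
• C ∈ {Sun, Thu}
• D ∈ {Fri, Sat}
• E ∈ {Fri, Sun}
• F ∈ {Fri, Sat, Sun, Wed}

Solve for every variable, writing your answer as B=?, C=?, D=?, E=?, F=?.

B has just one choice, so B = Sun. Remove Sun from C, E, F.
C must be Thu (only option left).
E's domain is down to {Fri}, so E = Fri. So D, F can't be Fri.
That leaves D = Sat. Strike Sat from F.
That leaves F = Wed.

B=Sun, C=Thu, D=Sat, E=Fri, F=Wed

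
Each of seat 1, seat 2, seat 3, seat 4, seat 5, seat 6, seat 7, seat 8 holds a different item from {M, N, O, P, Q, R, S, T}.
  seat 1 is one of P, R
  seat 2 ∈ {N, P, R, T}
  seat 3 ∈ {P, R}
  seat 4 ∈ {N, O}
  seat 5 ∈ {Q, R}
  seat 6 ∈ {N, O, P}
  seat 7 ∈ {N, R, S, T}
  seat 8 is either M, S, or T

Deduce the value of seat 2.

The 8 variables together cover exactly {M, N, O, P, Q, R, S, T} — 8 values for 8 variables — and M appears only in seat 8's list, so seat 8 = M.
The 7 still-open variables draw from only 7 values {N, O, P, Q, R, S, T}, so each is used; only seat 5 can be Q, hence seat 5 = Q.
The 6 still-open variables together cover exactly {N, O, P, R, S, T} — 6 values for 6 variables — and S appears only in seat 7's list, so seat 7 = S.
The 5 still-open variables together cover exactly {N, O, P, R, T} — 5 values for 5 variables — and T appears only in seat 2's list, so seat 2 = T.

T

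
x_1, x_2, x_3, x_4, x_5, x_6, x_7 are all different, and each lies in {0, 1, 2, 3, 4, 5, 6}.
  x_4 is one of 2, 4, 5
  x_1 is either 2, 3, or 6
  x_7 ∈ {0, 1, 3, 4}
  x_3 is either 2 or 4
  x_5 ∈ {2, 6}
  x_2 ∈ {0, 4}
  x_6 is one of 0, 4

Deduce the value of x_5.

6

Among the 7 variables, 1 fits only x_7 (and all 7 values in {0, 1, 2, 3, 4, 5, 6} must be used), so x_7 = 1.
Among the 6 still-open variables, 3 fits only x_1 (and all 6 values in {0, 2, 3, 4, 5, 6} must be used), so x_1 = 3.
Among the 5 still-open variables, 5 fits only x_4 (and all 5 values in {0, 2, 4, 5, 6} must be used), so x_4 = 5.
The 4 still-open variables together cover exactly {0, 2, 4, 6} — 4 values for 4 variables — and 6 appears only in x_5's list, so x_5 = 6.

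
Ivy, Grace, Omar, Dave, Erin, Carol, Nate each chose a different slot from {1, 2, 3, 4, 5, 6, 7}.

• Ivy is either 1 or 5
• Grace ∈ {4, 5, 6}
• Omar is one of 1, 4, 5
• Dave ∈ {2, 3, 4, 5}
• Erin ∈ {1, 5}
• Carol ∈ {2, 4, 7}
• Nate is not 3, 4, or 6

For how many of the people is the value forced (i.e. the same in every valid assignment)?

3

Among the 7 variables, 3 fits only Dave (and all 7 values in {1, 2, 3, 4, 5, 6, 7} must be used), so Dave = 3.
The 6 still-open variables together cover exactly {1, 2, 4, 5, 6, 7} — 6 values for 6 variables — and 6 appears only in Grace's list, so Grace = 6.
Ivy and Erin between them cover only {1, 5} — a naked pair. Remove those values from Omar, Nate.
Omar has just one choice, so Omar = 4. Remove 4 from Carol.
Determined: Grace=6, Omar=4, Dave=3. The other people each still have more than one consistent value. That makes 3.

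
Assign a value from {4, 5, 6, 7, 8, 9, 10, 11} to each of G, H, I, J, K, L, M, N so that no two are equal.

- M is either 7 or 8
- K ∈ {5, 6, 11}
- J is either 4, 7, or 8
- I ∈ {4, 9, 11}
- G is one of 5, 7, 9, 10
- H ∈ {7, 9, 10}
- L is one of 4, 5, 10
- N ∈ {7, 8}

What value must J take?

The 8 variables draw from only 8 values {4, 5, 6, 7, 8, 9, 10, 11}, so each is used; only K can be 6, hence K = 6.
Among the 7 still-open variables, 11 fits only I (and all 7 values in {4, 5, 7, 8, 9, 10, 11} must be used), so I = 11.
M and N between them cover only {7, 8} — a naked pair. Remove those values from G, H, J.
So J = 4.

4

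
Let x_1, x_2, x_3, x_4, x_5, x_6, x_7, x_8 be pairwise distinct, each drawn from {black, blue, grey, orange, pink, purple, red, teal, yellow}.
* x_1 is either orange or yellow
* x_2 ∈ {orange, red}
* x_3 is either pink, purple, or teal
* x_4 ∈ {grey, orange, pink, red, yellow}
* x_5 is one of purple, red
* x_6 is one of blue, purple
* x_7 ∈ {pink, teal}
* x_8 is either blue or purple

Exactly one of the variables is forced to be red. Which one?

x_5

The 8 variables together cover exactly {blue, grey, orange, pink, purple, red, teal, yellow} — 8 values for 8 variables — and grey appears only in x_4's list, so x_4 = grey.
The 7 still-open variables together cover exactly {blue, orange, pink, purple, red, teal, yellow} — 7 values for 7 variables — and yellow appears only in x_1's list, so x_1 = yellow.
The 6 still-open variables draw from only 6 values {blue, orange, pink, purple, red, teal}, so each is used; only x_2 can be orange, hence x_2 = orange.
The 5 still-open variables draw from only 5 values {blue, pink, purple, red, teal}, so each is used; only x_5 can be red, hence x_5 = red.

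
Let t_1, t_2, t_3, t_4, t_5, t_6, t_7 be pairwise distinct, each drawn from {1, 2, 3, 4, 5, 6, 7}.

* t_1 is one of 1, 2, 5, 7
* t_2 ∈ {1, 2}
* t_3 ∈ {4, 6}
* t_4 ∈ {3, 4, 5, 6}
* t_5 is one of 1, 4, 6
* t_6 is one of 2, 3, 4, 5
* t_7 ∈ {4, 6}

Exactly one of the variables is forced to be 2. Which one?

t_2

The 7 variables together cover exactly {1, 2, 3, 4, 5, 6, 7} — 7 values for 7 variables — and 7 appears only in t_1's list, so t_1 = 7.
The 2 variables t_3 and t_7 are confined to {4, 6}, which locks those values in; drop them from t_4, t_5, t_6.
t_5 must be 1 (only option left). Strike 1 from t_2.
So 2 goes to t_2.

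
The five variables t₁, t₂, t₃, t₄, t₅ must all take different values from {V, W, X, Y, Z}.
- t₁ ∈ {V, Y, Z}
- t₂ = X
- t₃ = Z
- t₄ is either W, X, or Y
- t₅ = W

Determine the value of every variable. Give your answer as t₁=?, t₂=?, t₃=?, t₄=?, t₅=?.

t₂ must be X (only option left). So t₄ can't be X.
t₃ must be Z (only option left). Strike Z from t₁.
That leaves t₅ = W. Remove W from t₄.
That leaves t₄ = Y. So t₁ can't be Y.
t₁'s domain is down to {V}, so t₁ = V.

t₁=V, t₂=X, t₃=Z, t₄=Y, t₅=W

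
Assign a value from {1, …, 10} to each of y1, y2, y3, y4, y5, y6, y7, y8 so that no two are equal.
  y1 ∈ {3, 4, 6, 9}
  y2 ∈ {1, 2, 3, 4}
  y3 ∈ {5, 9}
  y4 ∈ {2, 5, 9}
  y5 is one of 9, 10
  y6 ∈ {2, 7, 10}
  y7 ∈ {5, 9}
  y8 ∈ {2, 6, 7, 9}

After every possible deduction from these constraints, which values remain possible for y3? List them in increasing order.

5, 9

y3 and y7 share exactly the 2 values {5, 9}; by pigeonhole those values go to them, so strike 5, 9 from y1, y4, y5, y8.
That leaves y4 = 2. Eliminate 2 elsewhere: y2, y6, y8.
y5 must be 10 (only option left). Remove 10 from y6.
y6's domain is down to {7}, so y6 = 7. Remove 7 from y8.
y8 has just one choice, so y8 = 6. Eliminate 6 elsewhere: y1.
No further eliminations apply; y3 can still be any of 5, 9.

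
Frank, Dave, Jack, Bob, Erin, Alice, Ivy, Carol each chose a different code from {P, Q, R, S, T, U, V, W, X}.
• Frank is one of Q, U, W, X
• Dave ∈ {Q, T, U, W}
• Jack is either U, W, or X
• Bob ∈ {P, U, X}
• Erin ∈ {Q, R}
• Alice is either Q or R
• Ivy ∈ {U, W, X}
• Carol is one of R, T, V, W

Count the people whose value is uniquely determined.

3

Among the 8 variables, P fits only Bob (and all 8 values in {P, Q, R, T, U, V, W, X} must be used), so Bob = P.
Among the 7 still-open variables, V fits only Carol (and all 7 values in {Q, R, T, U, V, W, X} must be used), so Carol = V.
The 6 still-open variables together cover exactly {Q, R, T, U, W, X} — 6 values for 6 variables — and T appears only in Dave's list, so Dave = T.
Erin and Alice between them cover only {Q, R} — a naked pair. Remove those values from Frank.
Determined: Dave=T, Bob=P, Carol=V. The other people each still have more than one consistent value. That makes 3.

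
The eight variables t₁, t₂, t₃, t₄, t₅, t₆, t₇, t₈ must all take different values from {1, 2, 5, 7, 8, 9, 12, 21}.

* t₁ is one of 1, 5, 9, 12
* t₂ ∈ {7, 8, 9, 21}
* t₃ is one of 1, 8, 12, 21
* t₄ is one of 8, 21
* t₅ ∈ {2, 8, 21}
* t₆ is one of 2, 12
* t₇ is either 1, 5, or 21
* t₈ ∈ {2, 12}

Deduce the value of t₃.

1

The 8 variables together cover exactly {1, 2, 5, 7, 8, 9, 12, 21} — 8 values for 8 variables — and 7 appears only in t₂'s list, so t₂ = 7.
The 7 still-open variables together cover exactly {1, 2, 5, 8, 9, 12, 21} — 7 values for 7 variables — and 9 appears only in t₁'s list, so t₁ = 9.
The 6 still-open variables together cover exactly {1, 2, 5, 8, 12, 21} — 6 values for 6 variables — and 5 appears only in t₇'s list, so t₇ = 5.
The 5 still-open variables draw from only 5 values {1, 2, 8, 12, 21}, so each is used; only t₃ can be 1, hence t₃ = 1.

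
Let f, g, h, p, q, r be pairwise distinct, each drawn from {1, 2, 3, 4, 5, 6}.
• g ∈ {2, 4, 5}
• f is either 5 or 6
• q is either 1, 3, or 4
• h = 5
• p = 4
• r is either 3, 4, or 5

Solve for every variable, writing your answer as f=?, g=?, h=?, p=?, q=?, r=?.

h's domain is down to {5}, so h = 5. So f, g, r can't be 5.
p's domain is down to {4}, so p = 4. Remove 4 from g, q, r.
r has just one choice, so r = 3. So q can't be 3.
f's domain is down to {6}, so f = 6.
That leaves g = 2.
q's domain is down to {1}, so q = 1.

f=6, g=2, h=5, p=4, q=1, r=3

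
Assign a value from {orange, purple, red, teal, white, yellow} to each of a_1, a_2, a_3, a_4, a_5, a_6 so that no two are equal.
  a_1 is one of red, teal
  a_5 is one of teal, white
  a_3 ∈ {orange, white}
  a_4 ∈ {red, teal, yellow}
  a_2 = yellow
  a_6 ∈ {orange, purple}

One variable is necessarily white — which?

a_5

a_2 has just one choice, so a_2 = yellow. Eliminate yellow elsewhere: a_4.
The 5 still-open variables draw from only 5 values {orange, purple, red, teal, white}, so each is used; only a_6 can be purple, hence a_6 = purple.
The 4 still-open variables together cover exactly {orange, red, teal, white} — 4 values for 4 variables — and orange appears only in a_3's list, so a_3 = orange.
Among the 3 still-open variables, white fits only a_5 (and all 3 values in {red, teal, white} must be used), so a_5 = white.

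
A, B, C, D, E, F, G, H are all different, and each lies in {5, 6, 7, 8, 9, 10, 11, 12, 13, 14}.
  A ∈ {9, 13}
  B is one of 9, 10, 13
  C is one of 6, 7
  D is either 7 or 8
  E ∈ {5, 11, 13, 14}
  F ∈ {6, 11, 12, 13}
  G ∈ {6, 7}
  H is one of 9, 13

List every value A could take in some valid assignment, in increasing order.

9, 13

The 2 variables A and H are confined to {9, 13}, which locks those values in; drop them from B, E, F.
B has just one choice, so B = 10.
C and G between them cover only {6, 7} — a naked pair. Remove those values from D, F.
D must be 8 (only option left).
No further eliminations apply; A can still be any of 9, 13.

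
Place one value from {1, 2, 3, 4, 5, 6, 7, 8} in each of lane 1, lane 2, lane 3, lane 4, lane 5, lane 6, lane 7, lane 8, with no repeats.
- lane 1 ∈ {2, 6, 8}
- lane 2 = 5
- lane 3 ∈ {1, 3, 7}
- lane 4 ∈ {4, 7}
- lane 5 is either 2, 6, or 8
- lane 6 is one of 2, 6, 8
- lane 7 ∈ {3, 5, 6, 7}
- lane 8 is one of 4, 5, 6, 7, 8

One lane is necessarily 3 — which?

lane 2's domain is down to {5}, so lane 2 = 5. Remove 5 from lane 7, lane 8.
The 7 still-open variables draw from only 7 values {1, 2, 3, 4, 6, 7, 8}, so each is used; only lane 3 can be 1, hence lane 3 = 1.
The 6 still-open variables together cover exactly {2, 3, 4, 6, 7, 8} — 6 values for 6 variables — and 3 appears only in lane 7's list, so lane 7 = 3.

lane 7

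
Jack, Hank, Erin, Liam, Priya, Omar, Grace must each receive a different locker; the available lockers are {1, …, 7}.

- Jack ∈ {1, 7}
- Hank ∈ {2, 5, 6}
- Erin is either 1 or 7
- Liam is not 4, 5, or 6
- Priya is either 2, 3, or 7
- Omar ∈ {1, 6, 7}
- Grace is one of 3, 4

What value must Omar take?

The 7 variables together cover exactly {1, 2, 3, 4, 5, 6, 7} — 7 values for 7 variables — and 4 appears only in Grace's list, so Grace = 4.
The 6 still-open variables draw from only 6 values {1, 2, 3, 5, 6, 7}, so each is used; only Hank can be 5, hence Hank = 5.
The 5 still-open variables draw from only 5 values {1, 2, 3, 6, 7}, so each is used; only Omar can be 6, hence Omar = 6.

6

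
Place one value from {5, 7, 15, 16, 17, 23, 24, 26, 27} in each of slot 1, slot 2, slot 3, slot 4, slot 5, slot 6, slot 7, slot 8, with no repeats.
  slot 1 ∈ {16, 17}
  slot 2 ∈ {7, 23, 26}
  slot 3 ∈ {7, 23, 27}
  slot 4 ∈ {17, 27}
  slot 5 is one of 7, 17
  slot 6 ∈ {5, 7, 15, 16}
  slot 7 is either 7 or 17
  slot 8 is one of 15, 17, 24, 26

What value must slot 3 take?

23

slot 5 and slot 7 between them cover only {7, 17} — a naked pair. Remove those values from slot 1, slot 2, slot 3, slot 4, slot 6, slot 8.
slot 1 must be 16 (only option left). Strike 16 from slot 6.
slot 4 has just one choice, so slot 4 = 27. So slot 3 can't be 27.
So slot 3 = 23.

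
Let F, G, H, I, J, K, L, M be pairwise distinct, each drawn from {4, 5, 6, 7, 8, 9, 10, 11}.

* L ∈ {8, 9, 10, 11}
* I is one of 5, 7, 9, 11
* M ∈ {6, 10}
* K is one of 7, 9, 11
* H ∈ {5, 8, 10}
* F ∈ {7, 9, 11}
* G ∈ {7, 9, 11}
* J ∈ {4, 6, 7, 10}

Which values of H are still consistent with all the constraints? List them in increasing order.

8, 10

The 8 variables together cover exactly {4, 5, 6, 7, 8, 9, 10, 11} — 8 values for 8 variables — and 4 appears only in J's list, so J = 4.
The 7 still-open variables together cover exactly {5, 6, 7, 8, 9, 10, 11} — 7 values for 7 variables — and 6 appears only in M's list, so M = 6.
The 3 variables F, G, K are confined to {7, 9, 11}, which locks those values in; drop them from I, L.
I has just one choice, so I = 5. So H can't be 5.
No further eliminations apply; H can still be any of 8, 10.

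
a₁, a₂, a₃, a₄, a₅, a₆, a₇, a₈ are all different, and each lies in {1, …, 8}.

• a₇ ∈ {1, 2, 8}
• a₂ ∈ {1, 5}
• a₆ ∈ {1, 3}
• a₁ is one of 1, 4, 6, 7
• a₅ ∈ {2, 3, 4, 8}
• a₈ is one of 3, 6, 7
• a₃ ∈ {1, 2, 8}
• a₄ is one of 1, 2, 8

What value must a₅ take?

4

The 8 variables together cover exactly {1, 2, 3, 4, 5, 6, 7, 8} — 8 values for 8 variables — and 5 appears only in a₂'s list, so a₂ = 5.
a₃, a₄, a₇ share exactly the 3 values {1, 2, 8}; by pigeonhole those values go to them, so strike 1, 2, 8 from a₁, a₅, a₆.
a₆'s domain is down to {3}, so a₆ = 3. Remove 3 from a₅, a₈.
So a₅ = 4.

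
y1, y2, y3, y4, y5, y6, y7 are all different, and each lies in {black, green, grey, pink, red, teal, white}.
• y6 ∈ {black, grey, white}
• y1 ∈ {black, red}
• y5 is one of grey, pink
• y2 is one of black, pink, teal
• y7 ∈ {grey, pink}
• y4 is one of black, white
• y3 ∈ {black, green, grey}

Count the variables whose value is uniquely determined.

3

The 7 variables draw from only 7 values {black, green, grey, pink, red, teal, white}, so each is used; only y3 can be green, hence y3 = green.
The 6 still-open variables together cover exactly {black, grey, pink, red, teal, white} — 6 values for 6 variables — and red appears only in y1's list, so y1 = red.
Among the 5 still-open variables, teal fits only y2 (and all 5 values in {black, grey, pink, teal, white} must be used), so y2 = teal.
The 2 variables y5 and y7 are confined to {grey, pink}, which locks those values in; drop them from y6.
Determined: y1=red, y2=teal, y3=green. The other variables each still have more than one consistent value. That makes 3.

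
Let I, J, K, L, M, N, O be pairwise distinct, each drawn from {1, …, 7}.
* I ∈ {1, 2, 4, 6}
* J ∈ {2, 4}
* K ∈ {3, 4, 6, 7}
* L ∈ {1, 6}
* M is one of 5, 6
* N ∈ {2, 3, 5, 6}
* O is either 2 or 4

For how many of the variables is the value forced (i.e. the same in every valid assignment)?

Among the 7 variables, 7 fits only K (and all 7 values in {1, 2, 3, 4, 5, 6, 7} must be used), so K = 7.
The 6 still-open variables together cover exactly {1, 2, 3, 4, 5, 6} — 6 values for 6 variables — and 3 appears only in N's list, so N = 3.
The 5 still-open variables draw from only 5 values {1, 2, 4, 5, 6}, so each is used; only M can be 5, hence M = 5.
J and O between them cover only {2, 4} — a naked pair. Remove those values from I.
Determined: K=7, M=5, N=3. The other variables each still have more than one consistent value. That makes 3.

3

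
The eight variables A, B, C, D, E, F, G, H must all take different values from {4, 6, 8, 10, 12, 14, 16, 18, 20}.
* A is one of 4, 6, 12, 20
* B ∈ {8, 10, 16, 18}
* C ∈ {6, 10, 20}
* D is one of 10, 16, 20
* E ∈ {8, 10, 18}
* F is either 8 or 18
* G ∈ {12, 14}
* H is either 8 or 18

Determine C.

F and H share exactly the 2 values {8, 18}; by pigeonhole those values go to them, so strike 8, 18 from B, E.
E must be 10 (only option left). Remove 10 from B, C, D.
B's domain is down to {16}, so B = 16. So D can't be 16.
That leaves D = 20. So A, C can't be 20.
So C = 6.

6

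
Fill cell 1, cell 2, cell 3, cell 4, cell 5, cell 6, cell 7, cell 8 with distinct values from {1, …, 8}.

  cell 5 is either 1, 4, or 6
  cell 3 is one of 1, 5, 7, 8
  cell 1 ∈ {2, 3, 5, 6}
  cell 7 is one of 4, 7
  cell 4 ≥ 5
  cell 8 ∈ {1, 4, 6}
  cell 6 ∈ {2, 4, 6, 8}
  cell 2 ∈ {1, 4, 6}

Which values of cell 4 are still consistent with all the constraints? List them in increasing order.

5, 8

Among the 8 variables, 3 fits only cell 1 (and all 8 values in {1, 2, 3, 4, 5, 6, 7, 8} must be used), so cell 1 = 3.
Among the 7 still-open variables, 2 fits only cell 6 (and all 7 values in {1, 2, 4, 5, 6, 7, 8} must be used), so cell 6 = 2.
cell 2, cell 5, cell 8 between them cover only {1, 4, 6} — a naked triple. Remove those values from cell 3, cell 4, cell 7.
cell 7 has just one choice, so cell 7 = 7. Remove 7 from cell 3, cell 4.
No further eliminations apply; cell 4 can still be any of 5, 8.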